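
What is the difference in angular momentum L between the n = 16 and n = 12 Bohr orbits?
4.21829e-34 J·s (or 4ℏ)

In the Bohr model, L_n = nℏ where ℏ = 1.0545718e-34 J·s.

L_16 = 16ℏ = 1.6873149e-33 J·s
L_12 = 12ℏ = 1.2654862e-33 J·s

ΔL = L_16 - L_12 = (16 - 12)ℏ = 4ℏ
ΔL = 4 × 1.0545718e-34 J·s = 4.21829e-34 J·s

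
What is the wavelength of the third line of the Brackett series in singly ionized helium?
541.236 nm

The lines of a series are numbered from the longest wavelength (smallest ΔE) outward; the third line is the transition from n = n_f + 3 to n_f.
The Brackett series has all transitions ending at n_f = 4.

For He⁺ (Z = 2), the third line (γ-line) is the jump from n = 7 to n = 4:
E_7 = -13.6057 × 2² / 7² = -1.1106694 eV
E_4 = -13.6057 × 2² / 4² = -3.4014250 eV
ΔE = E_7 - E_4 = 2.2907556 eV

λ = hc/E = 1239.84 eV·nm / 2.2907556 eV
λ = 541.236 nm

This is the γ-line of the Brackett series in He⁺.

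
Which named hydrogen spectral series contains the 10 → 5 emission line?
Pfund series

The spectral series in hydrogen are named based on the final (lower) energy level:
- Lyman series: n_final = 1 (ultraviolet)
- Balmer series: n_final = 2 (visible/near-UV)
- Paschen series: n_final = 3 (infrared)
- Brackett series: n_final = 4 (infrared)
- Pfund series: n_final = 5 (far infrared)

Since this transition ends at n = 5, it belongs to the Pfund series.

For reference, this 10 → 5 line has photon energy
ΔE = 13.6057 eV × (1/5² - 1/10²) = 0.40817100 eV,
corresponding to wavelength λ = hc/ΔE = 1239.84 eV·nm / 0.40817100 eV = 3037.55 nm in the far infrared region.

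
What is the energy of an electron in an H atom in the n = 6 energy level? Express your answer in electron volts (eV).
-0.3779 eV

The energy levels of a hydrogen-like atom are given by:
E_n = -13.6057 eV / n²

For n = 6:
E_6 = -13.6057 eV / 6²
E_6 = -13.6057 eV / 36
E_6 = -0.3779 eV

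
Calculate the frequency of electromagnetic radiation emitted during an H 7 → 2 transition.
7.55e+14 Hz

First, find the transition energy:
E_7 = -13.6057 / 7² = -0.2776673 eV
E_2 = -13.6057 / 2² = -3.4014250 eV
|ΔE| = |E_2 - E_7| = 3.1237577 eV

Convert to Joules: E = 3.1237577 eV × (1.602177 × 10⁻¹⁹ J/eV) = 5.0048e-19 J

Using E = hf:
f = E/h = 5.0048e-19 J / (6.62607 × 10⁻³⁴ J·s)
f = 7.55e+14 Hz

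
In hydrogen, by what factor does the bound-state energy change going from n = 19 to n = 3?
40.11111

Using E_n = -13.6057 Z² / n² eV with Z = 1:

E_3 = -13.6057 / 3² = -13.6057 / 9 = -1.51174444444 eV
E_19 = -13.6057 / 19² = -13.6057 / 361 = -0.03768891967 eV

The ratio is:
E_3/E_19 = (-1.51174444444) / (-0.03768891967)
E_3/E_19 = (-13.6057/9) / (-13.6057/361)
E_3/E_19 = 361/9
E_3/E_19 = 40.11111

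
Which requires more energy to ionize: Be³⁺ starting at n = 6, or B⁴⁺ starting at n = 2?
B⁴⁺ at n = 2 (E = -85.03563 eV)

Using E_n = -13.6057 Z² / n² eV:

Be³⁺ (Z = 4) at n = 6:
E = -13.6057 × 4² / 6² = -13.6057 × 16 / 36 = -6.04697778 eV

B⁴⁺ (Z = 5) at n = 2:
E = -13.6057 × 5² / 2² = -13.6057 × 25 / 4 = -85.03562500 eV

Since -85.03562500 eV < -6.04697778 eV,
B⁴⁺ at n = 2 is more tightly bound (requires more energy to ionize).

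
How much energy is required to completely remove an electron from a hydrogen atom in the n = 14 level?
0.069417 eV

The ionization energy is the energy needed to remove the electron completely (n → ∞).

For hydrogen, E_n = -13.6057 eV / n².

At n = 14: E_14 = -13.6057 / 14² = -0.069416837 eV
At n = ∞: E_∞ = 0 eV

Ionization energy = E_∞ - E_14 = 0 - (-0.069416837) = 0.069416837 eV
Ionization energy ≈ 0.069417 eV

This is also called the binding energy of the electron in state n = 14.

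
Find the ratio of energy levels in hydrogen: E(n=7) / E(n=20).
8.16327

Using E_n = -13.6057 Z² / n² eV with Z = 1:

E_7 = -13.6057 / 7² = -13.6057 / 49 = -0.27766734694 eV
E_20 = -13.6057 / 20² = -13.6057 / 400 = -0.03401425000 eV

The ratio is:
E_7/E_20 = (-0.27766734694) / (-0.03401425000)
E_7/E_20 = (-13.6057/49) / (-13.6057/400)
E_7/E_20 = 400/49
E_7/E_20 = 8.16327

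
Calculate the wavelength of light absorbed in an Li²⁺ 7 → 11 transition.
833.7795 nm

First, find the transition energy using E_n = -13.6057 Z² / n² eV:
E_7 = -13.6057 × 3² / 7² = -2.49900612 eV
E_11 = -13.6057 × 3² / 11² = -1.01199421 eV

Photon energy: |ΔE| = |E_11 - E_7| = 1.48701191 eV

Convert to wavelength using E = hc/λ with hc = 1239.84 eV·nm:
λ = hc/E = 1239.84 eV·nm / 1.48701191 eV
λ = 833.7795 nm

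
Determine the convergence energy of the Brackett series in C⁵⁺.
30.613 eV

The series limit corresponds to the transition from n = ∞ to n = 4.
This is the highest energy (shortest wavelength) transition in the Brackett series.

E_∞ = 0 eV
E_4 = -13.6057 × 6² / 4² = -30.613 eV

Energy at series limit:
ΔE = E_∞ - E_4 = 0 - (-30.613) = 30.613 eV

This energy equals the ionization energy from the n = 4 state of C⁵⁺.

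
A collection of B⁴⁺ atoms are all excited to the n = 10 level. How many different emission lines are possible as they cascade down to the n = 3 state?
28

The electron can occupy levels n = 3, 4, ..., 10 during de-excitation — that is m = 10 - 3 + 1 = 8 distinct levels.

The number of distinct spectral lines equals the number of ways to choose 2 of these m levels (each pair gives one possible emission transition):

Number of lines = m(m-1)/2 = 8×7/2 = 28

These correspond to all possible transitions between the 8 levels:
10 → 9, 10 → 8, 10 → 7, 10 → 6, 10 → 5, 10 → 4, 10 → 3, 9 → 8...

Each transition produces a photon with a unique energy (and thus wavelength). This count does not depend on Z.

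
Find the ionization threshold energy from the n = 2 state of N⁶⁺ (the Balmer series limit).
166.670 eV

The series limit corresponds to the transition from n = ∞ to n = 2.
This is the highest energy (shortest wavelength) transition in the Balmer series.

E_∞ = 0 eV
E_2 = -13.6057 × 7² / 2² = -166.670 eV

Energy at series limit:
ΔE = E_∞ - E_2 = 0 - (-166.670) = 166.670 eV

This energy equals the ionization energy from the n = 2 state of N⁶⁺.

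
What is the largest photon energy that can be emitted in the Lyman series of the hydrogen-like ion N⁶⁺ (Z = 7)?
666.679300 eV

The series limit corresponds to the transition from n = ∞ to n = 1.
This is the highest energy (shortest wavelength) transition in the Lyman series.

E_∞ = 0 eV
E_1 = -13.6057 × 7² / 1² = -666.679300 eV

Energy at series limit:
ΔE = E_∞ - E_1 = 0 - (-666.679300) = 666.679300 eV

This energy equals the ionization energy from the n = 1 state of N⁶⁺.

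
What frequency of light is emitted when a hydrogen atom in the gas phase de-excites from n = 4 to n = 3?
1.599e+14 Hz

First, find the transition energy:
E_4 = -13.6057 / 4² = -0.8503563 eV
E_3 = -13.6057 / 3² = -1.5117444 eV
|ΔE| = |E_3 - E_4| = 0.6613881 eV

Convert to Joules: E = 0.6613881 eV × (1.602177 × 10⁻¹⁹ J/eV) = 1.05966e-19 J

Using E = hf:
f = E/h = 1.05966e-19 J / (6.62607 × 10⁻³⁴ J·s)
f = 1.599e+14 Hz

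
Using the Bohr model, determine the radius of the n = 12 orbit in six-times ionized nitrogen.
1.0886 nm (or 10.8859 Å)

The Bohr radius formula is:
r_n = n² a₀ / Z

where a₀ = 0.0529177 nm is the Bohr radius.

For N⁶⁺ (Z = 7) at n = 12:
r_12 = 12² × 0.0529177 nm / 7
r_12 = 144 × 0.0529177 nm / 7
r_12 = 7.62015 nm / 7
r_12 = 1.0886 nm

The electron orbits at approximately 1.0886 nm from the nucleus.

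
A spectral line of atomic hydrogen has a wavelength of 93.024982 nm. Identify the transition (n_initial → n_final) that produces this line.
n = 7 → n = 1

First, find the photon energy from the wavelength (hc = 1239.84 eV·nm):
E = hc/λ = 1239.84 eV·nm / 93.024982 nm = 13.328033 eV

The energy levels of hydrogen satisfy E_n = -13.6057 / n² eV, so an emission n_i → n_f releases
ΔE = 13.6057 × (1/n_f² − 1/n_i²) eV.

Setting ΔE equal to the photon energy:
1/n_f² − 1/n_i² = 13.328033 / 13.6057 = 0.97959186

Since 1/n_i² must be positive, we need 1/n_f² > 0.97959186, i.e. n_f ≤ 1. For each allowed n_f, solve n_i = (1/n_f² − 0.97959186)^(−1/2) and check whether it is a whole number:
  n_f = 1: 1/n_i² = 1.00000000 − 0.97959186 = 0.02040814 → n_i = 7.000  → integer, n_i = 7 ✓

Only n_f = 1 gives an integer upper level, n_i = 7.

The transition is from n = 7 to n = 1 (emission).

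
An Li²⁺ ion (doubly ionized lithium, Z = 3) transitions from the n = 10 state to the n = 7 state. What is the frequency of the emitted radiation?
3.08e+14 Hz

First, find the transition energy:
E_10 = -13.6057 × 3² / 10² = -1.22451 eV
E_7 = -13.6057 × 3² / 7² = -2.49901 eV
|ΔE| = |E_7 - E_10| = 1.27450 eV

Convert to Joules: E = 1.27450 eV × (1.602177 × 10⁻¹⁹ J/eV) = 2.0420e-19 J

Using E = hf:
f = E/h = 2.0420e-19 J / (6.62607 × 10⁻³⁴ J·s)
f = 3.08e+14 Hz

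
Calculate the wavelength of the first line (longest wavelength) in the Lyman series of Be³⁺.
7.5939 nm

The longest wavelength corresponds to the smallest energy transition in the series.
The Lyman series has all transitions ending at n_f = 1.

For Be³⁺ (Z = 4), the first line (α-line) is the jump from n = 2 to n = 1:
E_2 = -13.6057 × 4² / 2² = -54.422800 eV
E_1 = -13.6057 × 4² / 1² = -217.691200 eV
ΔE = E_2 - E_1 = 163.268400 eV

λ = hc/E = 1239.84 eV·nm / 163.268400 eV
λ = 7.5939 nm

This is the α-line of the Lyman series in Be³⁺.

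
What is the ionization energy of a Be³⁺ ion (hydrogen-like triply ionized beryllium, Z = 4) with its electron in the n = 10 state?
2.176912 eV

The ionization energy is the energy needed to remove the electron completely (n → ∞).

For a hydrogen-like ion with Z = 4, E_n = -13.6057 Z² / n² eV.

At n = 10: E_10 = -13.6057 × 4² / 10² = -2.176912000 eV
At n = ∞: E_∞ = 0 eV

Ionization energy = E_∞ - E_10 = 0 - (-2.176912000) = 2.176912000 eV
Ionization energy ≈ 2.176912 eV

This is also called the binding energy of the electron in state n = 10.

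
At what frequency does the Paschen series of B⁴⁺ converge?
9.138e+15 Hz

The series limit corresponds to the transition from n = ∞ to n = 3.
This is the highest energy (shortest wavelength) transition in the Paschen series.

E_∞ = 0 eV
E_3 = -13.6057 × 5² / 3² = -37.79361111 eV

Energy at series limit:
ΔE = E_∞ - E_3 = 0 - (-37.79361111) = 37.79361111 eV
E = 37.79361111 eV × (1.602177 × 10⁻¹⁹ J/eV) = 6.05521e-18 J
f = E/h = 6.05521e-18 J / (6.62607 × 10⁻³⁴ J·s) = 9.138e+15 Hz

This energy equals the ionization energy from the n = 3 state of B⁴⁺.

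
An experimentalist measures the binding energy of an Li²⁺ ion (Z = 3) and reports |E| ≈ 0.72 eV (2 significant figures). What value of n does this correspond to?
n = 13

The exact energy levels follow E_n = -13.6057 Z² / n² eV with Z = 3.

The measured value (-0.72 eV) is reported to only 2 significant figures, so we must test candidate n values and see which one matches to that precision.

Candidate energies:
  n = 11:  E = -13.6057 × 3² / 11² = -1.01199 eV
  n = 12:  E = -13.6057 × 3² / 12² = -0.85036 eV
  n = 13:  E = -13.6057 × 3² / 13² = -0.72456 eV  ← matches
  n = 14:  E = -13.6057 × 3² / 14² = -0.62475 eV
  n = 15:  E = -13.6057 × 3² / 15² = -0.54423 eV

Checking against the measurement of -0.72 eV (2 sig figs), only n = 13 agrees:
E_13 = -0.72456 eV, which rounds to -0.72 eV ✓

Therefore n = 13.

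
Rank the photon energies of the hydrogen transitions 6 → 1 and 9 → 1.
9 → 1

Calculate the energy for each transition:

Transition 6 → 1:
ΔE₁ = |E_1 - E_6| = |-13.6057/1² - (-13.6057/6²)|
ΔE₁ = |-13.605700000000 - (-0.377936111111)| = 13.227763889 eV

Transition 9 → 1:
ΔE₂ = |E_1 - E_9| = |-13.6057/1² - (-13.6057/9²)|
ΔE₂ = |-13.605700000000 - (-0.167971604938)| = 13.437728395 eV

Since 13.437728395 eV > 13.227763889 eV, the transition 9 → 1 emits the more energetic photon.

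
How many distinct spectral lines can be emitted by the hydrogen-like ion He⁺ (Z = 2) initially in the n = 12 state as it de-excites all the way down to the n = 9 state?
6

The electron can occupy levels n = 9, 10, ..., 12 during de-excitation — that is m = 12 - 9 + 1 = 4 distinct levels.

The number of distinct spectral lines equals the number of ways to choose 2 of these m levels (each pair gives one possible emission transition):

Number of lines = m(m-1)/2 = 4×3/2 = 6

These correspond to all possible transitions between the 4 levels:
12 → 11, 12 → 10, 12 → 9, 11 → 10, 11 → 9, 10 → 9

Each transition produces a photon with a unique energy (and thus wavelength). This count does not depend on Z.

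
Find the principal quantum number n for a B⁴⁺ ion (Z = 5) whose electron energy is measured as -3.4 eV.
n = 10

The exact energy levels follow E_n = -13.6057 Z² / n² eV with Z = 5.

The measured value (-3.4 eV) is reported to only 2 significant figures, so we must test candidate n values and see which one matches to that precision.

Candidate energies:
  n = 8:  E = -13.6057 × 5² / 8² = -5.31473 eV
  n = 9:  E = -13.6057 × 5² / 9² = -4.19929 eV
  n = 10:  E = -13.6057 × 5² / 10² = -3.40143 eV  ← matches
  n = 11:  E = -13.6057 × 5² / 11² = -2.81110 eV
  n = 12:  E = -13.6057 × 5² / 12² = -2.36210 eV

Checking against the measurement of -3.4 eV (2 sig figs), only n = 10 agrees:
E_10 = -3.40143 eV, which rounds to -3.4 eV ✓

Therefore n = 10.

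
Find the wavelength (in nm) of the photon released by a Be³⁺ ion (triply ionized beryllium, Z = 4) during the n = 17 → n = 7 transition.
336.05 nm

First, find the transition energy using E_n = -13.6057 Z² / n² eV:
E_17 = -13.6057 × 4² / 17² = -0.753257 eV
E_7 = -13.6057 × 4² / 7² = -4.442678 eV

Photon energy: |ΔE| = |E_7 - E_17| = 3.689421 eV

Convert to wavelength using E = hc/λ with hc = 1239.84 eV·nm:
λ = hc/E = 1239.84 eV·nm / 3.689421 eV
λ = 336.05 nm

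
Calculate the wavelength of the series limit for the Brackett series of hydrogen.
1458.02 nm

The series limit corresponds to the transition from n = ∞ to n = 4.
This is the highest energy (shortest wavelength) transition in the Brackett series.

E_∞ = 0 eV
E_4 = -13.6057 / 4² = -0.85035625 eV

Energy at series limit:
ΔE = E_∞ - E_4 = 0 - (-0.85035625) = 0.85035625 eV
λ = hc/E = 1239.84 eV·nm / 0.85035625 eV = 1458.02 nm

This energy equals the ionization energy from the n = 4 state of hydrogen.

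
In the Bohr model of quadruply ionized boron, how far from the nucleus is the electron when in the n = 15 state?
2.3813 nm (or 23.8130 Å)

The Bohr radius formula is:
r_n = n² a₀ / Z

where a₀ = 0.0529177 nm is the Bohr radius.

For B⁴⁺ (Z = 5) at n = 15:
r_15 = 15² × 0.0529177 nm / 5
r_15 = 225 × 0.0529177 nm / 5
r_15 = 11.90648 nm / 5
r_15 = 2.3813 nm

The electron orbits at approximately 2.3813 nm from the nucleus.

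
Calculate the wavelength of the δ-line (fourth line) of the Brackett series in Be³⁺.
121.5020 nm

The lines of a series are numbered from the longest wavelength (smallest ΔE) outward; the fourth line is the transition from n = n_f + 4 to n_f.
The Brackett series has all transitions ending at n_f = 4.

For Be³⁺ (Z = 4), the fourth line (δ-line) is the jump from n = 8 to n = 4:
E_8 = -13.6057 × 4² / 8² = -3.4014250 eV
E_4 = -13.6057 × 4² / 4² = -13.6057000 eV
ΔE = E_8 - E_4 = 10.2042750 eV

λ = hc/E = 1239.84 eV·nm / 10.2042750 eV
λ = 121.5020 nm

This is the δ-line of the Brackett series in Be³⁺.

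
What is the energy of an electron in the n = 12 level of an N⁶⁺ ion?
-4.6297 eV

For hydrogen-like ions, the energy levels scale with Z²:
E_n = -13.6057 Z² / n² eV

For N⁶⁺ (Z = 7) at n = 12:
E_12 = -13.6057 × 7² / 12²
E_12 = -13.6057 × 49 / 144
E_12 = -666.6793 / 144
E_12 = -4.6297 eV

The energy is 49 times more negative than hydrogen at the same n due to the stronger nuclear charge.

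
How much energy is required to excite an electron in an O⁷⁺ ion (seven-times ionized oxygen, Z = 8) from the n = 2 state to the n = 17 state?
214.68 eV

The energy levels of a hydrogen-like atom are E_n = -13.6057 Z² eV / n².

Energy at n = 2: E_2 = -13.6057 × 8² / 2² = -217.69120 eV
Energy at n = 17: E_17 = -13.6057 × 8² / 17² = -3.01303 eV

The excitation energy is the difference:
ΔE = E_17 - E_2
ΔE = -3.01303 - (-217.69120)
ΔE = 214.68 eV

Since this is positive, energy must be absorbed (photon absorption).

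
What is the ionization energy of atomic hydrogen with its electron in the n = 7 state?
0.28 eV

The ionization energy is the energy needed to remove the electron completely (n → ∞).

For hydrogen, E_n = -13.6057 eV / n².

At n = 7: E_7 = -13.6057 / 7² = -0.27767 eV
At n = ∞: E_∞ = 0 eV

Ionization energy = E_∞ - E_7 = 0 - (-0.27767) = 0.27767 eV
Ionization energy ≈ 0.28 eV

This is also called the binding energy of the electron in state n = 7.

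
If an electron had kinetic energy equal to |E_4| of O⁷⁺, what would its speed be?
4.38e+06 m/s (or 1.4595% of c)

The binding energy at n = 4 for O⁷⁺ is:
E_4 = -13.6057 × 8²/4² = -54.422800 eV
|E_4| = 54.422800 eV

Convert to Joules:
KE = 54.422800 eV × (1.602177 × 10⁻¹⁹ J/eV) = 8.7195e-18 J

Using KE = ½mv²:
v = √(2·KE/m_e)
v = √(2 × 8.7195e-18 J / 9.10938 × 10⁻³¹ kg)
v = 4.38e+06 m/s

This is approximately 1.4595% the speed of light.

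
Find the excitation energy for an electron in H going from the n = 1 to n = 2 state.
10.2043 eV

The energy levels of a hydrogen-like atom are E_n = -13.6057 eV / n².

Energy at n = 1: E_1 = -13.6057 / 1² = -13.6057000 eV
Energy at n = 2: E_2 = -13.6057 / 2² = -3.4014250 eV

The excitation energy is the difference:
ΔE = E_2 - E_1
ΔE = -3.4014250 - (-13.6057000)
ΔE = 10.2043 eV

Since this is positive, energy must be absorbed (photon absorption).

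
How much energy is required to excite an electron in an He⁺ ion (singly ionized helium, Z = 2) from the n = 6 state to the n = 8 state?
0.6614 eV

The energy levels of a hydrogen-like atom are E_n = -13.6057 Z² eV / n².

Energy at n = 6: E_6 = -13.6057 × 2² / 6² = -1.5117444 eV
Energy at n = 8: E_8 = -13.6057 × 2² / 8² = -0.8503563 eV

The excitation energy is the difference:
ΔE = E_8 - E_6
ΔE = -0.8503563 - (-1.5117444)
ΔE = 0.6614 eV

Since this is positive, energy must be absorbed (photon absorption).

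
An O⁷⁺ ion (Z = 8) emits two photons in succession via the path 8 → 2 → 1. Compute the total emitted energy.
857.16 eV

The energy levels of O⁷⁺ are E_n = -13.6057 × 8² / n² eV.

First transition (8 → 2):
ΔE₁ = |E_2 - E_8|
ΔE₁ = |-217.69120000 - (-13.60570000)| = 204.08550 eV

Second transition (2 → 1):
ΔE₂ = |E_1 - E_2|
ΔE₂ = |-870.76480000 - (-217.69120000)| = 653.07360 eV

Total energy released:
E_total = ΔE₁ + ΔE₂ = 204.08550 + 653.07360 = 857.16 eV

Note: This equals the direct transition 8 → 1: 857.16 eV ✓
Energy is conserved regardless of the path taken.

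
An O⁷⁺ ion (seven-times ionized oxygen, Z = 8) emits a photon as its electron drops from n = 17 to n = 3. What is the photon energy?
93.739 eV

The energy levels are E_n = -13.6057 Z² eV / n².

Energy at n = 17: E_17 = -13.6057 × 8² / 17² = -3.013027 eV
Energy at n = 3: E_3 = -13.6057 × 8² / 3² = -96.751644 eV

For emission (electron falling to lower state), the photon energy is:
E_photon = E_17 - E_3 = |-3.013027 - (-96.751644)|
E_photon = 93.739 eV

This energy is carried away by the emitted photon.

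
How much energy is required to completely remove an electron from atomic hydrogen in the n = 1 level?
13.605700 eV

The ionization energy is the energy needed to remove the electron completely (n → ∞).

For hydrogen, E_n = -13.6057 eV / n².

At n = 1: E_1 = -13.6057 / 1² = -13.605700000 eV
At n = ∞: E_∞ = 0 eV

Ionization energy = E_∞ - E_1 = 0 - (-13.605700000) = 13.605700000 eV
Ionization energy ≈ 13.605700 eV

This is also called the binding energy of the electron in state n = 1.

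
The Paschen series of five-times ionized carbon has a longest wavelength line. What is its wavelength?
52.072293 nm

The longest wavelength corresponds to the smallest energy transition in the series.
The Paschen series has all transitions ending at n_f = 3.

For C⁵⁺ (Z = 6), the first line (α-line) is the jump from n = 4 to n = 3:
E_4 = -13.6057 × 6² / 4² = -30.61282500 eV
E_3 = -13.6057 × 6² / 3² = -54.42280000 eV
ΔE = E_4 - E_3 = 23.80997500 eV

λ = hc/E = 1239.84 eV·nm / 23.80997500 eV
λ = 52.072293 nm

This is the α-line of the Paschen series in C⁵⁺.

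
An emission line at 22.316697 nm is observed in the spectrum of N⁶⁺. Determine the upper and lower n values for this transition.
n = 6 → n = 3

First, find the photon energy from the wavelength (hc = 1239.84 eV·nm):
E = hc/λ = 1239.84 eV·nm / 22.316697 nm = 55.556609 eV

The energy levels of N⁶⁺ satisfy E_n = -13.6057 × 7² / n² eV, so an emission n_i → n_f releases
ΔE = 13.6057 × 7² × (1/n_f² − 1/n_i²) eV.

Setting ΔE equal to the photon energy:
1/n_f² − 1/n_i² = 55.556609 / (13.6057 × 7²) = 0.083333334

Since 1/n_i² must be positive, we need 1/n_f² > 0.083333334, i.e. n_f ≤ 3. For each allowed n_f, solve n_i = (1/n_f² − 0.083333334)^(−1/2) and check whether it is a whole number:
  n_f = 1: 1/n_i² = 1.000000000 − 0.083333334 = 0.916666666 → n_i = 1.044  (not an integer) ✗
  n_f = 2: 1/n_i² = 0.250000000 − 0.083333334 = 0.166666666 → n_i = 2.449  (not an integer) ✗
  n_f = 3: 1/n_i² = 0.111111111 − 0.083333334 = 0.027777777 → n_i = 6.000  → integer, n_i = 6 ✓

Only n_f = 3 gives an integer upper level, n_i = 6.

The transition is from n = 6 to n = 3 (emission).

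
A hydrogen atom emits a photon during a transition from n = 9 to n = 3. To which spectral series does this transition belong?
Paschen series

The spectral series in hydrogen are named based on the final (lower) energy level:
- Lyman series: n_final = 1 (ultraviolet)
- Balmer series: n_final = 2 (visible/near-UV)
- Paschen series: n_final = 3 (infrared)
- Brackett series: n_final = 4 (infrared)
- Pfund series: n_final = 5 (far infrared)

Since this transition ends at n = 3, it belongs to the Paschen series.

For reference, this 9 → 3 line has photon energy
ΔE = 13.6057 eV × (1/3² - 1/9²) = 1.3437728395 eV,
corresponding to wavelength λ = hc/ΔE = 1239.84 eV·nm / 1.3437728395 eV = 922.655946 nm in the infrared region.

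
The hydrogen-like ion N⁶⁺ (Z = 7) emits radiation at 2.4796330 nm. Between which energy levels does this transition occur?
n = 2 → n = 1

First, find the photon energy from the wavelength (hc = 1239.84 eV·nm):
E = hc/λ = 1239.84 eV·nm / 2.4796330 nm = 500.00948 eV

The energy levels of N⁶⁺ satisfy E_n = -13.6057 × 7² / n² eV, so an emission n_i → n_f releases
ΔE = 13.6057 × 7² × (1/n_f² − 1/n_i²) eV.

Setting ΔE equal to the photon energy:
1/n_f² − 1/n_i² = 500.00948 / (13.6057 × 7²) = 0.75000001

Since 1/n_i² must be positive, we need 1/n_f² > 0.75000001, i.e. n_f ≤ 1. For each allowed n_f, solve n_i = (1/n_f² − 0.75000001)^(−1/2) and check whether it is a whole number:
  n_f = 1: 1/n_i² = 1.00000000 − 0.75000001 = 0.24999999 → n_i = 2.000  → integer, n_i = 2 ✓

Only n_f = 1 gives an integer upper level, n_i = 2.

The transition is from n = 2 to n = 1 (emission).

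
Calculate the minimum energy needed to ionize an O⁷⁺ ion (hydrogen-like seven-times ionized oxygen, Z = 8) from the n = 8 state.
13.606 eV

The ionization energy is the energy needed to remove the electron completely (n → ∞).

For a hydrogen-like ion with Z = 8, E_n = -13.6057 Z² / n² eV.

At n = 8: E_8 = -13.6057 × 8² / 8² = -13.605700 eV
At n = ∞: E_∞ = 0 eV

Ionization energy = E_∞ - E_8 = 0 - (-13.605700) = 13.605700 eV
Ionization energy ≈ 13.606 eV

This is also called the binding energy of the electron in state n = 8.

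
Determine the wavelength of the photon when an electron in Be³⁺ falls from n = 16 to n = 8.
486.01 nm

First, find the transition energy using E_n = -13.6057 Z² / n² eV:
E_16 = -13.6057 × 4² / 16² = -0.850356 eV
E_8 = -13.6057 × 4² / 8² = -3.401425 eV

Photon energy: |ΔE| = |E_8 - E_16| = 2.551069 eV

Convert to wavelength using E = hc/λ with hc = 1239.84 eV·nm:
λ = hc/E = 1239.84 eV·nm / 2.551069 eV
λ = 486.01 nm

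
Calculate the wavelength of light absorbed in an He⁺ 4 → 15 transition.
392.41 nm

First, find the transition energy using E_n = -13.6057 Z² / n² eV:
E_4 = -13.6057 × 2² / 4² = -3.401425 eV
E_15 = -13.6057 × 2² / 15² = -0.241879 eV

Photon energy: |ΔE| = |E_15 - E_4| = 3.159546 eV

Convert to wavelength using E = hc/λ with hc = 1239.84 eV·nm:
λ = hc/E = 1239.84 eV·nm / 3.159546 eV
λ = 392.41 nm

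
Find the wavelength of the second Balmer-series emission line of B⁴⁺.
19.44032 nm

The lines of a series are numbered from the longest wavelength (smallest ΔE) outward; the second line is the transition from n = n_f + 2 to n_f.
The Balmer series has all transitions ending at n_f = 2.

For B⁴⁺ (Z = 5), the second line (β-line) is the jump from n = 4 to n = 2:
E_4 = -13.6057 × 5² / 4² = -21.2589063 eV
E_2 = -13.6057 × 5² / 2² = -85.0356250 eV
ΔE = E_4 - E_2 = 63.7767187 eV

λ = hc/E = 1239.84 eV·nm / 63.7767187 eV
λ = 19.44032 nm

This is the β-line of the Balmer series in B⁴⁺.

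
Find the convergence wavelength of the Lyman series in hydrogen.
91.13 nm

The series limit corresponds to the transition from n = ∞ to n = 1.
This is the highest energy (shortest wavelength) transition in the Lyman series.

E_∞ = 0 eV
E_1 = -13.6057 / 1² = -13.6057 eV

Energy at series limit:
ΔE = E_∞ - E_1 = 0 - (-13.6057) = 13.6057 eV
λ = hc/E = 1239.84 eV·nm / 13.6057 eV = 91.13 nm

This energy equals the ionization energy from the n = 1 state of hydrogen.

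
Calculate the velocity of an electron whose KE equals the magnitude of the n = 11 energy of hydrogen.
1.98881e+05 m/s (or 0.066% of c)

The binding energy at n = 11 for hydrogen is:
E_11 = -13.6057/11² = -0.112443802 eV
|E_11| = 0.112443802 eV

Convert to Joules:
KE = 0.112443802 eV × (1.602177 × 10⁻¹⁹ J/eV) = 1.8015487e-20 J

Using KE = ½mv²:
v = √(2·KE/m_e)
v = √(2 × 1.8015487e-20 J / 9.10938 × 10⁻³¹ kg)
v = 1.98881e+05 m/s

This is approximately 0.066% the speed of light.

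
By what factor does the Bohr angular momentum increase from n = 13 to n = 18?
1.38462

In the Bohr model, L_n = nℏ, so the ratio is purely the ratio of quantum numbers:

L_18/L_13 = 18ℏ / 13ℏ = 18/13 = 1.38462

The angular momentum scales linearly with n.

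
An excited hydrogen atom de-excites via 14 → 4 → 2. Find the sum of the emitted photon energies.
3.332008 eV

The energy levels of hydrogen are E_n = -13.6057 / n² eV.

First transition (14 → 4):
ΔE₁ = |E_4 - E_14|
ΔE₁ = |-0.850356250000 - (-0.069416836735)| = 0.780939413 eV

Second transition (4 → 2):
ΔE₂ = |E_2 - E_4|
ΔE₂ = |-3.401425000000 - (-0.850356250000)| = 2.551068750 eV

Total energy released:
E_total = ΔE₁ + ΔE₂ = 0.780939413 + 2.551068750 = 3.332008 eV

Note: This equals the direct transition 14 → 2: 3.332008 eV ✓
Energy is conserved regardless of the path taken.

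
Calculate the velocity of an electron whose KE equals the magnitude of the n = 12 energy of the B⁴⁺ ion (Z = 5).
9.11539e+05 m/s (or 0.304% of c)

The binding energy at n = 12 for B⁴⁺ is:
E_12 = -13.6057 × 5²/12² = -2.36210069 eV
|E_12| = 2.36210069 eV

Convert to Joules:
KE = 2.36210069 eV × (1.602177 × 10⁻¹⁹ J/eV) = 3.7845034e-19 J

Using KE = ½mv²:
v = √(2·KE/m_e)
v = √(2 × 3.7845034e-19 J / 9.10938 × 10⁻³¹ kg)
v = 9.11539e+05 m/s

This is approximately 0.304% the speed of light.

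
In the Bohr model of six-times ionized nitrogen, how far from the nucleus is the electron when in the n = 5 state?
0.188992 nm (or 1.889919 Å)

The Bohr radius formula is:
r_n = n² a₀ / Z

where a₀ = 0.052917721 nm is the Bohr radius.

For N⁶⁺ (Z = 7) at n = 5:
r_5 = 5² × 0.052917721 nm / 7
r_5 = 25 × 0.052917721 nm / 7
r_5 = 1.3229430 nm / 7
r_5 = 0.188992 nm

The electron orbits at approximately 0.188992 nm from the nucleus.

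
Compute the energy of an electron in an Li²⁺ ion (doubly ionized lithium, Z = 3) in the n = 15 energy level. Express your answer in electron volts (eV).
-0.54 eV

The energy levels of a hydrogen-like atom are given by:
E_n = -13.6057 Z² / n² eV  (with Z = 3 for Li²⁺)

For n = 15:
E_15 = -13.6057 × 3² / 15²
E_15 = -13.6057 × 9 / 225
E_15 = -0.54 eV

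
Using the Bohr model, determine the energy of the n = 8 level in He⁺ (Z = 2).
-0.850 eV

For hydrogen-like ions, the energy levels scale with Z²:
E_n = -13.6057 Z² / n² eV

For He⁺ (Z = 2) at n = 8:
E_8 = -13.6057 × 2² / 8²
E_8 = -13.6057 × 4 / 64
E_8 = -54.4228 / 64
E_8 = -0.850 eV

The energy is 4 times more negative than hydrogen at the same n due to the stronger nuclear charge.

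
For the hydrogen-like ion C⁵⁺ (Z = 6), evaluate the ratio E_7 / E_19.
7.3673

Using E_n = -13.6057 Z² / n² eV with Z = 6:

E_7 = -13.6057 × 6² / 7² = -489.8052 / 49 = -9.9960244898 eV
E_19 = -13.6057 × 6² / 19² = -489.8052 / 361 = -1.3568011080 eV

The ratio is:
E_7/E_19 = (-9.9960244898) / (-1.3568011080)
E_7/E_19 = (-489.8052/49) / (-489.8052/361)
E_7/E_19 = 361/49
E_7/E_19 = 7.3673
(Note: the Z² factors cancel in the ratio.)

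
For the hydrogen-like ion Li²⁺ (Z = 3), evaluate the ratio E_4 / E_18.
20.250000

Using E_n = -13.6057 Z² / n² eV with Z = 3:

E_4 = -13.6057 × 3² / 4² = -122.4513 / 16 = -7.653206250000 eV
E_18 = -13.6057 × 3² / 18² = -122.4513 / 324 = -0.377936111111 eV

The ratio is:
E_4/E_18 = (-7.653206250000) / (-0.377936111111)
E_4/E_18 = (-122.4513/16) / (-122.4513/324)
E_4/E_18 = 324/16
E_4/E_18 = 20.250000
(Note: the Z² factors cancel in the ratio.)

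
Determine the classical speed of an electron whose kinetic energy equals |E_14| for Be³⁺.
6.25e+05 m/s (or 0.208497% of c)

The binding energy at n = 14 for Be³⁺ is:
E_14 = -13.6057 × 4²/14² = -1.11066939 eV
|E_14| = 1.11066939 eV

Convert to Joules:
KE = 1.11066939 eV × (1.602177 × 10⁻¹⁹ J/eV) = 1.7795e-19 J

Using KE = ½mv²:
v = √(2·KE/m_e)
v = √(2 × 1.7795e-19 J / 9.10938 × 10⁻³¹ kg)
v = 6.25e+05 m/s

This is approximately 0.208497% the speed of light.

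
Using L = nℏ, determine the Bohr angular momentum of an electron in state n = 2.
2.1091e-34 J·s (or 2ℏ)

In the Bohr model, angular momentum is quantized:
L = nℏ

where ℏ = h/(2π) = 1.054572e-34 J·s

For n = 2:
L = 2 × 1.054572e-34 J·s
L = 2.1091e-34 J·s

This can also be written as L = 2ℏ.
The angular momentum is an integer multiple of the reduced Planck constant.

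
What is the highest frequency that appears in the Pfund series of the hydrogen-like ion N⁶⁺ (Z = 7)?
6.44810e+15 Hz

The series limit corresponds to the transition from n = ∞ to n = 5.
This is the highest energy (shortest wavelength) transition in the Pfund series.

E_∞ = 0 eV
E_5 = -13.6057 × 7² / 5² = -26.6671720 eV

Energy at series limit:
ΔE = E_∞ - E_5 = 0 - (-26.6671720) = 26.6671720 eV
E = 26.6671720 eV × (1.602177 × 10⁻¹⁹ J/eV) = 4.2725530e-18 J
f = E/h = 4.2725530e-18 J / (6.62607 × 10⁻³⁴ J·s) = 6.44810e+15 Hz

This energy equals the ionization energy from the n = 5 state of N⁶⁺.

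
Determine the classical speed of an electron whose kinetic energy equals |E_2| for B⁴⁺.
5.47e+06 m/s (or 1.82% of c)

The binding energy at n = 2 for B⁴⁺ is:
E_2 = -13.6057 × 5²/2² = -85.0356 eV
|E_2| = 85.0356 eV

Convert to Joules:
KE = 85.0356 eV × (1.602177 × 10⁻¹⁹ J/eV) = 1.3624e-17 J

Using KE = ½mv²:
v = √(2·KE/m_e)
v = √(2 × 1.3624e-17 J / 9.10938 × 10⁻³¹ kg)
v = 5.47e+06 m/s

This is approximately 1.82% the speed of light.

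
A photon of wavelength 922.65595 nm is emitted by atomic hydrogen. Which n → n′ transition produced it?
n = 9 → n = 3

First, find the photon energy from the wavelength (hc = 1239.84 eV·nm):
E = hc/λ = 1239.84 eV·nm / 922.65595 nm = 1.3437728 eV

The energy levels of hydrogen satisfy E_n = -13.6057 / n² eV, so an emission n_i → n_f releases
ΔE = 13.6057 × (1/n_f² − 1/n_i²) eV.

Setting ΔE equal to the photon energy:
1/n_f² − 1/n_i² = 1.3437728 / 13.6057 = 0.098765429

Since 1/n_i² must be positive, we need 1/n_f² > 0.098765429, i.e. n_f ≤ 3. For each allowed n_f, solve n_i = (1/n_f² − 0.098765429)^(−1/2) and check whether it is a whole number:
  n_f = 1: 1/n_i² = 1.000000000 − 0.098765429 = 0.901234571 → n_i = 1.053  (not an integer) ✗
  n_f = 2: 1/n_i² = 0.250000000 − 0.098765429 = 0.151234571 → n_i = 2.571  (not an integer) ✗
  n_f = 3: 1/n_i² = 0.111111111 − 0.098765429 = 0.012345682 → n_i = 9.000  → integer, n_i = 9 ✓

Only n_f = 3 gives an integer upper level, n_i = 9.

The transition is from n = 9 to n = 3 (emission).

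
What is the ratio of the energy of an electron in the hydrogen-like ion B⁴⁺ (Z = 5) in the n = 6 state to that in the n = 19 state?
10.028

Using E_n = -13.6057 Z² / n² eV with Z = 5:

E_6 = -13.6057 × 5² / 6² = -340.1425 / 36 = -9.448402778 eV
E_19 = -13.6057 × 5² / 19² = -340.1425 / 361 = -0.942222992 eV

The ratio is:
E_6/E_19 = (-9.448402778) / (-0.942222992)
E_6/E_19 = (-340.1425/36) / (-340.1425/361)
E_6/E_19 = 361/36
E_6/E_19 = 10.028
(Note: the Z² factors cancel in the ratio.)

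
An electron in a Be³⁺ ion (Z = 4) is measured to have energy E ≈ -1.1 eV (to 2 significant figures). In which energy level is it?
n = 14

The exact energy levels follow E_n = -13.6057 Z² / n² eV with Z = 4.

The measured value (-1.1 eV) is reported to only 2 significant figures, so we must test candidate n values and see which one matches to that precision.

Candidate energies:
  n = 12:  E = -13.6057 × 4² / 12² = -1.51174 eV
  n = 13:  E = -13.6057 × 4² / 13² = -1.28811 eV
  n = 14:  E = -13.6057 × 4² / 14² = -1.11067 eV  ← matches
  n = 15:  E = -13.6057 × 4² / 15² = -0.96752 eV
  n = 16:  E = -13.6057 × 4² / 16² = -0.85036 eV

Checking against the measurement of -1.1 eV (2 sig figs), only n = 14 agrees:
E_14 = -1.11067 eV, which rounds to -1.1 eV ✓

Therefore n = 14.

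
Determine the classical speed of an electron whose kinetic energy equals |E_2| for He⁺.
2.19e+06 m/s (or 0.730% of c)

The binding energy at n = 2 for He⁺ is:
E_2 = -13.6057 × 2²/2² = -13.60570 eV
|E_2| = 13.60570 eV

Convert to Joules:
KE = 13.60570 eV × (1.602177 × 10⁻¹⁹ J/eV) = 2.1799e-18 J

Using KE = ½mv²:
v = √(2·KE/m_e)
v = √(2 × 2.1799e-18 J / 9.10938 × 10⁻³¹ kg)
v = 2.19e+06 m/s

This is approximately 0.730% the speed of light.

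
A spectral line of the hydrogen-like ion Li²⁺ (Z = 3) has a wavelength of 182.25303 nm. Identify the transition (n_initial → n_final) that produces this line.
n = 12 → n = 4

First, find the photon energy from the wavelength (hc = 1239.84 eV·nm):
E = hc/λ = 1239.84 eV·nm / 182.25303 nm = 6.8028499 eV

The energy levels of Li²⁺ satisfy E_n = -13.6057 × 3² / n² eV, so an emission n_i → n_f releases
ΔE = 13.6057 × 3² × (1/n_f² − 1/n_i²) eV.

Setting ΔE equal to the photon energy:
1/n_f² − 1/n_i² = 6.8028499 / (13.6057 × 3²) = 0.055555555

Since 1/n_i² must be positive, we need 1/n_f² > 0.055555555, i.e. n_f ≤ 4. For each allowed n_f, solve n_i = (1/n_f² − 0.055555555)^(−1/2) and check whether it is a whole number:
  n_f = 1: 1/n_i² = 1.000000000 − 0.055555555 = 0.944444445 → n_i = 1.029  (not an integer) ✗
  n_f = 2: 1/n_i² = 0.250000000 − 0.055555555 = 0.194444445 → n_i = 2.268  (not an integer) ✗
  n_f = 3: 1/n_i² = 0.111111111 − 0.055555555 = 0.055555556 → n_i = 4.243  (not an integer) ✗
  n_f = 4: 1/n_i² = 0.062500000 − 0.055555555 = 0.006944445 → n_i = 12.000  → integer, n_i = 12 ✓

Only n_f = 4 gives an integer upper level, n_i = 12.

The transition is from n = 12 to n = 4 (emission).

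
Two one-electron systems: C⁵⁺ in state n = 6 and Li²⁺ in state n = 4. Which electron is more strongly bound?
C⁵⁺ at n = 6 (E = -13.61 eV)

Using E_n = -13.6057 Z² / n² eV:

C⁵⁺ (Z = 6) at n = 6:
E = -13.6057 × 6² / 6² = -13.6057 × 36 / 36 = -13.60570 eV

Li²⁺ (Z = 3) at n = 4:
E = -13.6057 × 3² / 4² = -13.6057 × 9 / 16 = -7.65321 eV

Since -13.60570 eV < -7.65321 eV,
C⁵⁺ at n = 6 is more tightly bound (requires more energy to ionize).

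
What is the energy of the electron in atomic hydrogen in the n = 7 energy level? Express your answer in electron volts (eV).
-0.278 eV

The energy levels of a hydrogen-like atom are given by:
E_n = -13.6057 eV / n²

For n = 7:
E_7 = -13.6057 eV / 7²
E_7 = -13.6057 eV / 49
E_7 = -0.278 eV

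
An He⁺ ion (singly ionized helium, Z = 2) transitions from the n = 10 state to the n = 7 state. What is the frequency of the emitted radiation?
1.37e+14 Hz

First, find the transition energy:
E_10 = -13.6057 × 2² / 10² = -0.544228 eV
E_7 = -13.6057 × 2² / 7² = -1.110669 eV
|ΔE| = |E_7 - E_10| = 0.566441 eV

Convert to Joules: E = 0.566441 eV × (1.602177 × 10⁻¹⁹ J/eV) = 9.0754e-20 J

Using E = hf:
f = E/h = 9.0754e-20 J / (6.62607 × 10⁻³⁴ J·s)
f = 1.37e+14 Hz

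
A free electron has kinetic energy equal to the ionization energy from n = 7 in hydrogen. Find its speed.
3.125e+05 m/s (or 0.1042% of c)

The binding energy at n = 7 for hydrogen is:
E_7 = -13.6057/7² = -0.2776673 eV
|E_7| = 0.2776673 eV

Convert to Joules:
KE = 0.2776673 eV × (1.602177 × 10⁻¹⁹ J/eV) = 4.44872e-20 J

Using KE = ½mv²:
v = √(2·KE/m_e)
v = √(2 × 4.44872e-20 J / 9.10938 × 10⁻³¹ kg)
v = 3.125e+05 m/s

This is approximately 0.1042% the speed of light.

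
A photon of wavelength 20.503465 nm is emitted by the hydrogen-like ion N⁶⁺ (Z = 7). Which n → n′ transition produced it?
n = 7 → n = 3

First, find the photon energy from the wavelength (hc = 1239.84 eV·nm):
E = hc/λ = 1239.84 eV·nm / 20.503465 nm = 60.469779 eV

The energy levels of N⁶⁺ satisfy E_n = -13.6057 × 7² / n² eV, so an emission n_i → n_f releases
ΔE = 13.6057 × 7² × (1/n_f² − 1/n_i²) eV.

Setting ΔE equal to the photon energy:
1/n_f² − 1/n_i² = 60.469779 / (13.6057 × 7²) = 0.090702950

Since 1/n_i² must be positive, we need 1/n_f² > 0.090702950, i.e. n_f ≤ 3. For each allowed n_f, solve n_i = (1/n_f² − 0.090702950)^(−1/2) and check whether it is a whole number:
  n_f = 1: 1/n_i² = 1.000000000 − 0.090702950 = 0.909297050 → n_i = 1.049  (not an integer) ✗
  n_f = 2: 1/n_i² = 0.250000000 − 0.090702950 = 0.159297050 → n_i = 2.506  (not an integer) ✗
  n_f = 3: 1/n_i² = 0.111111111 − 0.090702950 = 0.020408161 → n_i = 7.000  → integer, n_i = 7 ✓

Only n_f = 3 gives an integer upper level, n_i = 7.

The transition is from n = 7 to n = 3 (emission).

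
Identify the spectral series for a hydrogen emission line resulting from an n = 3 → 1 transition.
Lyman series

The spectral series in hydrogen are named based on the final (lower) energy level:
- Lyman series: n_final = 1 (ultraviolet)
- Balmer series: n_final = 2 (visible/near-UV)
- Paschen series: n_final = 3 (infrared)
- Brackett series: n_final = 4 (infrared)
- Pfund series: n_final = 5 (far infrared)

Since this transition ends at n = 1, it belongs to the Lyman series.

For reference, this 3 → 1 line has photon energy
ΔE = 13.6057 eV × (1/1² - 1/3²) = 12.0939556 eV,
corresponding to wavelength λ = hc/ΔE = 1239.84 eV·nm / 12.0939556 eV = 102.5173 nm in the ultraviolet region.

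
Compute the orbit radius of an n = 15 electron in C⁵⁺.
1.98441 nm (or 19.84415 Å)

The Bohr radius formula is:
r_n = n² a₀ / Z

where a₀ = 0.05291772 nm is the Bohr radius.

For C⁵⁺ (Z = 6) at n = 15:
r_15 = 15² × 0.05291772 nm / 6
r_15 = 225 × 0.05291772 nm / 6
r_15 = 11.906487 nm / 6
r_15 = 1.98441 nm

The electron orbits at approximately 1.98441 nm from the nucleus.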